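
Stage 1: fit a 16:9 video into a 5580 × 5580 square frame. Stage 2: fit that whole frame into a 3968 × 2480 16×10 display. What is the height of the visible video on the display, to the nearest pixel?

First fit — 16:9 into 5580×5580 spans the width: 5580.00 × 3138.75.
The square canvas is height-limited in 3968×2480, giving 2480.00 × 2480.00; scale factor 0.4444.
The video scales with it: height 3138.75 × 0.4444 ≈ 1395.00.

1395 px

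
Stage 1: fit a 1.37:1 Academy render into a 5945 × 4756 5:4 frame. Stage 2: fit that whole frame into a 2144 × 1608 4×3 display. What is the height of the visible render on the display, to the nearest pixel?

1.37:1 Academy in 5945×4756: fills the width, so the render is 5945.00 × 4339.42.
Second fit — the 5:4 canvas into 2144×1608 spans the height: 2010.00 × 1608.00 (×0.3381 from 5945×4756).
The render scales with it: height 4339.42 × 0.3381 ≈ 1467.15.

1467 px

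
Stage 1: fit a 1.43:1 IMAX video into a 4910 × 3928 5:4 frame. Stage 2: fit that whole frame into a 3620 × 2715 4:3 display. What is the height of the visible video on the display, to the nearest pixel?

2373 px

Inside the 4910×3928 canvas the video is width-limited at 4910.00 × 3433.57.
Second fit — the 5:4 canvas into 3620×2715 spans the height: 3393.75 × 2715.00 (×0.6912 from 4910×3928).
The video scales with it: height 3433.57 × 0.6912 ≈ 2373.25.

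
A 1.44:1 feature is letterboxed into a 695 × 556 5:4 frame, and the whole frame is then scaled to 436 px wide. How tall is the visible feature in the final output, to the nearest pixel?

At 695×556 the feature is width-limited, so height = 695 / 1.440 ≈ 482.64 px.
Scaling 695 → 436 is ×0.6273, so the height becomes 482.64 × 0.6273 ≈ 302.78 px.

303 px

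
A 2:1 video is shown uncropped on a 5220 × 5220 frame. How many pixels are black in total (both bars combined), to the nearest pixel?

2:1 is wider than square, so it spans the full width.
The video is 5220 × 1/2 ≈ 2610.0000 px tall.
Leftover height: 5220 − 2610.0000 = 2610.0000 px.
Bar area = 2610.0000 × 5220 ≈ 13624200 px.

13624200 pixels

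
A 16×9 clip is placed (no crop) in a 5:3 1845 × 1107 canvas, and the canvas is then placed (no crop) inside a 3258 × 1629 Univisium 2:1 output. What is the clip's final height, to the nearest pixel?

1527 px

First fit — 16×9 into 1845×1107 spans the width: 1845.00 × 1037.81.
5:3 in 3258×1629: fills the height, so the intermediate becomes 2715.00 × 1629.00 — a scale of ×1.4715.
So the clip's height is 1037.81 × 1.4715 ≈ 1527.19.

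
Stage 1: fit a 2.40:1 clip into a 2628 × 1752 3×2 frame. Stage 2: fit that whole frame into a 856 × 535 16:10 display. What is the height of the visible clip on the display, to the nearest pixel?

First fit — 2.40:1 into 2628×1752 spans the width: 2628.00 × 1095.00.
3×2 in 856×535: fills the height, so the intermediate becomes 802.50 × 535.00 — a scale of ×0.3054.
The clip scales with it: height 1095.00 × 0.3054 ≈ 334.38.

334 px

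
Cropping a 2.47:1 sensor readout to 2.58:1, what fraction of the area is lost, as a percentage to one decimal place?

2.58:1 is wider than 2.47:1, so the crop keeps the full width and trims the height.
Fraction kept = (2.470)/(2.580) ≈ 95.74%, so 4.26% is lost.

4.3%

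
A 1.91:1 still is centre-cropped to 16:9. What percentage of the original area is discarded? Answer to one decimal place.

Going from 1.91:1 to 16:9 means cutting width while keeping height.
Area ratio = (1.778)/(1.910) = 93.08%; the remaining 6.92% is cropped out.

6.9%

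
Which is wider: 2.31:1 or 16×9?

2.31:1

2.31 and 16×9 = 1.778; 2.31 > 1.778.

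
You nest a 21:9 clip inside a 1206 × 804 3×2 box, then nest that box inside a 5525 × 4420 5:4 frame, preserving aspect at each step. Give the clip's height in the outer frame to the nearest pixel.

Inside the 1206×804 canvas the clip is width-limited at 1206.00 × 516.86.
Second fit — the 3×2 canvas into 5525×4420 spans the width: 5525.00 × 3683.33 (×4.5813 from 1206×804).
So the clip's height is 516.86 × 4.5813 ≈ 2367.86.

2368 px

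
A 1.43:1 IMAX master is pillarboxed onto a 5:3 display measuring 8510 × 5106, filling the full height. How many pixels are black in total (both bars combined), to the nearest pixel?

6170193 pixels

That makes the image 7301.5800 px wide (5106 × 1.430).
Leftover width: 8510 − 7301.5800 = 1208.4200 px.
Bar area = 1208.4200 × 5106 ≈ 6170193 px.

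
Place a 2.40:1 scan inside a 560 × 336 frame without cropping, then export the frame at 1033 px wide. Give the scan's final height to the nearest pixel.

430 px

At 560×336 the scan is width-limited, so height = 560 / 2.400 ≈ 233.33 px.
The frame scales by 1033/560 = 1.8446; 233.33 × 1.8446 ≈ 430.42 px.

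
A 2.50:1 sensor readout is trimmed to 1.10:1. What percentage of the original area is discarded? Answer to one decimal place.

56.0%

The height stays; only width is cut (since 1.10:1 is narrower than 2.50:1).
(1.100)/(2.500) ≈ 0.440 of the area survives, leaving 56.00% discarded.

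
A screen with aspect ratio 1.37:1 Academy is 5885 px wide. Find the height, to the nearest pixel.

4296 px

5885 / 1.370 = 4295.62.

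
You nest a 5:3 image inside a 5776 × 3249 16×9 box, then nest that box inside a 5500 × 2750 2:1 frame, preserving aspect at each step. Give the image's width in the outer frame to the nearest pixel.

Inside the 5776×3249 canvas the image is height-limited at 5415.00 × 3249.00.
Second fit — the 16×9 canvas into 5500×2750 spans the height: 4888.89 × 2750.00 (×0.8464 from 5776×3249).
Applying the same ×0.8464: 5415.00 → 4583.33.

4583 px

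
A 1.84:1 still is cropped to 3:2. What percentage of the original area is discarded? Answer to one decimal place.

Going from 1.84:1 to 3:2 means cutting width while keeping height.
Area ratio = (1.500)/(1.840) = 81.52%; the remaining 18.48% is cropped out.

18.5%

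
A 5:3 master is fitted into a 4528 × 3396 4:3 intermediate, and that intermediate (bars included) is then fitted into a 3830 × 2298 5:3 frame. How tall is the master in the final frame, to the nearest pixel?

1838 px

Inside the 4528×3396 canvas the master is width-limited at 4528.00 × 2716.80.
The 4:3 canvas is height-limited in 3830×2298, giving 3064.00 × 2298.00; scale factor 0.6767.
Applying the same ×0.6767: 2716.80 → 1838.40.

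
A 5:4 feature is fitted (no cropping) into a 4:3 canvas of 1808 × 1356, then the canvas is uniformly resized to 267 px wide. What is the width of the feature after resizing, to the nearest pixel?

At 1808×1356 the feature is height-limited, so width = 1356 × 5/4 ≈ 1695.00 px.
Scaling 1808 → 267 is ×0.1477, so the width becomes 1695.00 × 0.1477 ≈ 250.31 px.

250 px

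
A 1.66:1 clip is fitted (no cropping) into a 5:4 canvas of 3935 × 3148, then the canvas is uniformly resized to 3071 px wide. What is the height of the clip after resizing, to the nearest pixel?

1850 px

In the 3935×3148 frame the clip fills the width: height = 3935 / 1.660 ≈ 2370.48 px.
The frame scales by 3071/3935 = 0.7804; 2370.48 × 0.7804 ≈ 1850.00 px.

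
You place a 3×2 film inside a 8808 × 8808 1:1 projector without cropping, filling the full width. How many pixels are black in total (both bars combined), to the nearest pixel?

25860288 pixels

That makes the image 5872.0000 px tall (8808 × 2/3).
Leftover height: 8808 − 5872.0000 = 2936.0000 px.
Bar area = 2936.0000 × 8808 ≈ 25860288 px.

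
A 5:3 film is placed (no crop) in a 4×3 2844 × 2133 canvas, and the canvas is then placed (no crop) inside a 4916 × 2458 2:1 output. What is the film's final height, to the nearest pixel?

Inside the 2844×2133 canvas the film is width-limited at 2844.00 × 1706.40.
Second fit — the 4×3 canvas into 4916×2458 spans the height: 3277.33 × 2458.00 (×1.1524 from 2844×2133).
So the film's height is 1706.40 × 1.1524 ≈ 1966.40.

1966 px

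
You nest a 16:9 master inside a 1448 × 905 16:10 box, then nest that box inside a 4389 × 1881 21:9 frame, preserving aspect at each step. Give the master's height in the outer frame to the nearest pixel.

1693 px

First fit — 16:9 into 1448×905 spans the width: 1448.00 × 814.50.
16:10 in 4389×1881: fills the height, so the intermediate becomes 3009.60 × 1881.00 — a scale of ×2.0785.
Applying the same ×2.0785: 814.50 → 1692.90.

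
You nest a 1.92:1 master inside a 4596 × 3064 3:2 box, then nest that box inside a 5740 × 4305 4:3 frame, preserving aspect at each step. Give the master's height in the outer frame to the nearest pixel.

1.92:1 in 4596×3064: fills the width, so the master is 4596.00 × 2393.75.
Second fit — the 3:2 canvas into 5740×4305 spans the width: 5740.00 × 3826.67 (×1.2489 from 4596×3064).
Applying the same ×1.2489: 2393.75 → 2989.58.

2990 px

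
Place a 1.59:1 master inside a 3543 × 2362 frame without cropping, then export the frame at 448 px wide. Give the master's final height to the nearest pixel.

Fitted into 3543×2362, the master spans the width; its height is 3543 / 1.590 ≈ 2228.30 px.
Resizing to 448 px wide multiplies everything by 0.1264: 2228.30 → 281.76 px.

282 px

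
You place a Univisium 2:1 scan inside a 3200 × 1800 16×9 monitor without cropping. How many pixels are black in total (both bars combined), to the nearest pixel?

Since 2.000 > 1.778, the scan is width-limited.
Content height = 3200 × 1/2 ≈ 1600.0000 px.
Leftover height: 1800 − 1600.0000 = 200.0000 px.
Bar area = 200.0000 × 3200 ≈ 640000 px.

640000 pixels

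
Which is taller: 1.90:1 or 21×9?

1.90:1

1.9 and 21×9 = 2.333; 2.333 > 1.9. The smaller width-to-height ratio is the taller frame.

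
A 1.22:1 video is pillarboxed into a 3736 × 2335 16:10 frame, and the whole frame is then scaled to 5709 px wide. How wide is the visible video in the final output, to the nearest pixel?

Fitted into 3736×2335, the video spans the height; its width is 2335 × 1.220 ≈ 2848.70 px.
Resizing to 5709 px wide multiplies everything by 1.5281: 2848.70 → 4353.11 px.

4353 px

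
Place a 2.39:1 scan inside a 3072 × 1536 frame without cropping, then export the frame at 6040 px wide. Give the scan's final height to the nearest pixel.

At 3072×1536 the scan is width-limited, so height = 3072 / 2.390 ≈ 1285.36 px.
Resizing to 6040 px wide multiplies everything by 1.9661: 1285.36 → 2527.20 px.

2527 px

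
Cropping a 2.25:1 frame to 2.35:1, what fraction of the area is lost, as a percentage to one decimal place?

4.3%

Going from 2.25:1 to 2.35:1 means cutting height while keeping width.
Area ratio = (2.250)/(2.350) = 95.74%; the remaining 4.26% is cropped out.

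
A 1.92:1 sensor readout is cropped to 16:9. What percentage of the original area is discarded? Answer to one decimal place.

16:9 is narrower than 1.92:1, so the crop keeps the full height and trims the width.
(1.778)/(1.920) ≈ 0.926 of the area survives, leaving 7.41% discarded.

7.4%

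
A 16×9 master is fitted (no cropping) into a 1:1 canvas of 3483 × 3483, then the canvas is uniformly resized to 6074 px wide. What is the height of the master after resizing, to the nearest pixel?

Fitted into 3483×3483, the master spans the width; its height is 3483 × 9/16 ≈ 1959.19 px.
The frame scales by 6074/3483 = 1.7439; 1959.19 × 1.7439 ≈ 3416.62 px.

3417 px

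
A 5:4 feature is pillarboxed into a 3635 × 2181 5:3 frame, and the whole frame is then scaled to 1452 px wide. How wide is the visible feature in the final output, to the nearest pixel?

1089 px

Fitted into 3635×2181, the feature spans the height; its width is 2181 × 5/4 ≈ 2726.25 px.
The frame scales by 1452/3635 = 0.3994; 2726.25 × 0.3994 ≈ 1089.00 px.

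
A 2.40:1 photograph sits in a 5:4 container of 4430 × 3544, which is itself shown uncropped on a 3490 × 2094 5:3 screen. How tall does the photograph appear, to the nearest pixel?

1091 px

First fit — 2.40:1 into 4430×3544 spans the width: 4430.00 × 1845.83.
5:4 in 3490×2094: fills the height, so the intermediate becomes 2617.50 × 2094.00 — a scale of ×0.5909.
So the photograph's height is 1845.83 × 0.5909 ≈ 1090.62.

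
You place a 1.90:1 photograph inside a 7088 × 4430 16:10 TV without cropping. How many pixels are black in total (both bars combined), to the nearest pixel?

Since 1.900 > 1.600, the photograph is width-limited.
Content height = 7088 / 1.900 ≈ 3730.5263 px.
4430 − 3730.5263 = 699.4737 px of bars.
Bar area = 699.4737 × 7088 ≈ 4957869 px.

4957869 pixels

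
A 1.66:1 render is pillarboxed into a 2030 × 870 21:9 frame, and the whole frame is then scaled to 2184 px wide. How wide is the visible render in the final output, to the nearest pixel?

In the 2030×870 frame the render fills the height: width = 870 × 1.660 ≈ 1444.20 px.
Resizing to 2184 px wide multiplies everything by 1.0759: 1444.20 → 1553.76 px.

1554 px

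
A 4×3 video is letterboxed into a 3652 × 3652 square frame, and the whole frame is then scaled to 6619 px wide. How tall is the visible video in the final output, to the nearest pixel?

Fitted into 3652×3652, the video spans the width; its height is 3652 × 3/4 ≈ 2739.00 px.
Scaling 3652 → 6619 is ×1.8124, so the height becomes 2739.00 × 1.8124 ≈ 4964.25 px.

4964 px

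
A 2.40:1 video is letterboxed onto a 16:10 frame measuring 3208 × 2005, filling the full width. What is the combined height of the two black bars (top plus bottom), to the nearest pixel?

668 px

Content height = 3208 / 2.400 ≈ 1336.67 px.
Black = 2005 − 1336.67 = 668.33 px.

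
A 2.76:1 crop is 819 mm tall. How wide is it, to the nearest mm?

At 2.76:1, 819 × 2.760 ≈ 2260.44.

2260 mm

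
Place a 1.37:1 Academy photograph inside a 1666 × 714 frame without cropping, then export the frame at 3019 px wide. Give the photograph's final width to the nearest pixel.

At 1666×714 the photograph is height-limited, so width = 714 × 1.370 ≈ 978.18 px.
The frame scales by 3019/1666 = 1.8121; 978.18 × 1.8121 ≈ 1772.58 px.

1773 px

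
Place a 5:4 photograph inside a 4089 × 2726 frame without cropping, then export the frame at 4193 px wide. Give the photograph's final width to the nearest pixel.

Fitted into 4089×2726, the photograph spans the height; its width is 2726 × 5/4 ≈ 3407.50 px.
Resizing to 4193 px wide multiplies everything by 1.0254: 3407.50 → 3494.17 px.

3494 px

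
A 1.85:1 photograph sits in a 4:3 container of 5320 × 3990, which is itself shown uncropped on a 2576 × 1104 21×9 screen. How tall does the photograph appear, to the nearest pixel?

796 px

1.85:1 in 5320×3990: fills the width, so the photograph is 5320.00 × 2875.68.
Second fit — the 4:3 canvas into 2576×1104 spans the height: 1472.00 × 1104.00 (×0.2767 from 5320×3990).
Applying the same ×0.2767: 2875.68 → 795.68.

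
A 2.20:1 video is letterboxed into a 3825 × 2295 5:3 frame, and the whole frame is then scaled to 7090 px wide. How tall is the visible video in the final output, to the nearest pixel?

Fitted into 3825×2295, the video spans the width; its height is 3825 / 2.200 ≈ 1738.64 px.
The frame scales by 7090/3825 = 1.8536; 1738.64 × 1.8536 ≈ 3222.73 px.

3223 px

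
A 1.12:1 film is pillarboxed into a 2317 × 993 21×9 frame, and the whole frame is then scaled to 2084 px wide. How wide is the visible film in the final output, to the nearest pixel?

At 2317×993 the film is height-limited, so width = 993 × 1.120 ≈ 1112.16 px.
Scaling 2317 → 2084 is ×0.8994, so the width becomes 1112.16 × 0.8994 ≈ 1000.32 px.

1000 px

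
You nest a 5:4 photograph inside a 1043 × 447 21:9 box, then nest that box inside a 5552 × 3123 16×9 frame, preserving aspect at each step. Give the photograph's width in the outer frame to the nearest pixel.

2974 px

First fit — 5:4 into 1043×447 spans the height: 558.75 × 447.00.
Second fit — the 21:9 canvas into 5552×3123 spans the width: 5552.00 × 2379.43 (×5.3231 from 1043×447).
Applying the same ×5.3231: 558.75 → 2974.29.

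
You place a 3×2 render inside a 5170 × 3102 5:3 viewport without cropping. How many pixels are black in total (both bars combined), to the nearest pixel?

Since 1.500 < 1.667, the render is height-limited.
Content width = 3102 × 3/2 ≈ 4653.0000 px.
Black = 5170 − 4653.0000 = 517.0000 px.
That's 517.0000 × 3102 ≈ 1603734 black pixels.

1603734 pixels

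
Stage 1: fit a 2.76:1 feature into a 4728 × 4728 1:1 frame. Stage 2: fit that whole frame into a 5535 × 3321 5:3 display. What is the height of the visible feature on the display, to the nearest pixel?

1203 px

First fit — 2.76:1 into 4728×4728 spans the width: 4728.00 × 1713.04.
The 1:1 canvas is height-limited in 5535×3321, giving 3321.00 × 3321.00; scale factor 0.7024.
So the feature's height is 1713.04 × 0.7024 ≈ 1203.26.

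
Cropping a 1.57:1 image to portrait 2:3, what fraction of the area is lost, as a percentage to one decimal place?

The height stays; only width is cut (since portrait 2:3 is narrower than 1.57:1).
Fraction kept = (0.667)/(1.570) ≈ 42.46%, so 57.54% is lost.

57.5%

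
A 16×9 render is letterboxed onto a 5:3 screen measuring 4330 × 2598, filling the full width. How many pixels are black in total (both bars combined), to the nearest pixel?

703084 pixels

Content height = 4330 × 9/16 ≈ 2435.6250 px.
Leftover height: 2598 − 2435.6250 = 162.3750 px.
Bar area = 162.3750 × 4330 ≈ 703084 px.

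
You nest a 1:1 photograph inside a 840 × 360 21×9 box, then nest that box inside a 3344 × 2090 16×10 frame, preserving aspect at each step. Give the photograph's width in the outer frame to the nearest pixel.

1:1 in 840×360: fills the height, so the photograph is 360.00 × 360.00.
Second fit — the 21×9 canvas into 3344×2090 spans the width: 3344.00 × 1433.14 (×3.9810 from 840×360).
The photograph scales with it: width 360.00 × 3.9810 ≈ 1433.14.

1433 px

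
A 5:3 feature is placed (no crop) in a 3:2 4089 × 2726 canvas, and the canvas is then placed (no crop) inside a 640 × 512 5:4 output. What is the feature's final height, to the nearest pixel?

5:3 in 4089×2726: fills the width, so the feature is 4089.00 × 2453.40.
3:2 in 640×512: fills the width, so the intermediate becomes 640.00 × 426.67 — a scale of ×0.1565.
The feature scales with it: height 2453.40 × 0.1565 ≈ 384.00.

384 px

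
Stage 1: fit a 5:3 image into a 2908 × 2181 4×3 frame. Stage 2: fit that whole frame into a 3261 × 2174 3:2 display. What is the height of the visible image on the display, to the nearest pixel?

1739 px

First fit — 5:3 into 2908×2181 spans the width: 2908.00 × 1744.80.
4×3 in 3261×2174: fills the height, so the intermediate becomes 2898.67 × 2174.00 — a scale of ×0.9968.
The image scales with it: height 1744.80 × 0.9968 ≈ 1739.20.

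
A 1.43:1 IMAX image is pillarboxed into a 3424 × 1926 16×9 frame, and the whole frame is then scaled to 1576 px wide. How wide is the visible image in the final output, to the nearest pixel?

1268 px

At 3424×1926 the image is height-limited, so width = 1926 × 1.430 ≈ 2754.18 px.
Resizing to 1576 px wide multiplies everything by 0.4603: 2754.18 → 1267.69 px.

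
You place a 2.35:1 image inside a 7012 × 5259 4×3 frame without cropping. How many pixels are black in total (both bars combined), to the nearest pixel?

Since 2.350 > 1.333, the image is width-limited.
Content height = 7012 / 2.350 ≈ 2983.8298 px.
Black = 5259 − 2983.8298 = 2275.1702 px.
Bar area = 2275.1702 × 7012 ≈ 15953494 px.

15953494 pixels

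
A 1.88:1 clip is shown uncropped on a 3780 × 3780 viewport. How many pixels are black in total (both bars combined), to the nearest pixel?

1.88:1 is wider than square, so it spans the full width.
Content height = 3780 / 1.880 ≈ 2010.6383 px.
Black = 3780 − 2010.6383 = 1769.3617 px.
That's 1769.3617 × 3780 ≈ 6688187 black pixels.

6688187 pixels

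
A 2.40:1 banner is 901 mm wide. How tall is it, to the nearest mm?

375 mm

Height = 901 / 2.400 = 375.42.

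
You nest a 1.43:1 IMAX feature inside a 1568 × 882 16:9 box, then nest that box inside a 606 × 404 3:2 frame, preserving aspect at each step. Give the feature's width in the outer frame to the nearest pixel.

487 px

1.43:1 IMAX in 1568×882: fills the height, so the feature is 1261.26 × 882.00.
Second fit — the 16:9 canvas into 606×404 spans the width: 606.00 × 340.88 (×0.3865 from 1568×882).
So the feature's width is 1261.26 × 0.3865 ≈ 487.45.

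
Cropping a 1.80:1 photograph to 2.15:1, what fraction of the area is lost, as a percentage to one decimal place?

16.3%

The width stays; only height is cut (since 2.15:1 is wider than 1.80:1).
(1.800)/(2.150) ≈ 0.837 of the area survives, leaving 16.28% discarded.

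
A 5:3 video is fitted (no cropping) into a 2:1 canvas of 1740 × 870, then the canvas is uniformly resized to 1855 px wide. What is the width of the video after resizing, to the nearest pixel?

1546 px

Fitted into 1740×870, the video spans the height; its width is 870 × 5/3 ≈ 1450.00 px.
Scaling 1740 → 1855 is ×1.0661, so the width becomes 1450.00 × 1.0661 ≈ 1545.83 px.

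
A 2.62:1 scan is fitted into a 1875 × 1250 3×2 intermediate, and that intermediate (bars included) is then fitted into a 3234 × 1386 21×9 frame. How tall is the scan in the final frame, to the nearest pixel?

794 px

First fit — 2.62:1 into 1875×1250 spans the width: 1875.00 × 715.65.
Second fit — the 3×2 canvas into 3234×1386 spans the height: 2079.00 × 1386.00 (×1.1088 from 1875×1250).
So the scan's height is 715.65 × 1.1088 ≈ 793.51.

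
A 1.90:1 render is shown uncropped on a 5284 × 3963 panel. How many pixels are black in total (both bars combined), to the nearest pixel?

Since 1.900 > 1.333, the render is width-limited.
That makes the image 2781.0526 px tall (5284 / 1.900).
Leftover height: 3963 − 2781.0526 = 1181.9474 px.
Across the 5284-px span: 1181.9474 × 5284 ≈ 6245410 px.

6245410 pixels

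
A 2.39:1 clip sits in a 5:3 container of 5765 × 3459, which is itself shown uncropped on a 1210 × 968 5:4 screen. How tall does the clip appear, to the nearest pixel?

506 px

2.39:1 in 5765×3459: fills the width, so the clip is 5765.00 × 2412.13.
5:3 in 1210×968: fills the width, so the intermediate becomes 1210.00 × 726.00 — a scale of ×0.2099.
The clip scales with it: height 2412.13 × 0.2099 ≈ 506.28.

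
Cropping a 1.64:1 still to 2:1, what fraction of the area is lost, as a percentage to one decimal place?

18.0%

The width stays; only height is cut (since 2:1 is wider than 1.64:1).
(1.640)/(2.000) ≈ 0.820 of the area survives, leaving 18.00% discarded.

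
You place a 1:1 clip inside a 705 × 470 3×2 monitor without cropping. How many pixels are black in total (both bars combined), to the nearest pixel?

110450 pixels

1:1 (1.000) < 3×2 (1.500), so the clip fills the height.
That makes the image 470.0000 px wide (470 × 1/1).
Leftover width: 705 − 470.0000 = 235.0000 px.
That's 235.0000 × 470 ≈ 110450 black pixels.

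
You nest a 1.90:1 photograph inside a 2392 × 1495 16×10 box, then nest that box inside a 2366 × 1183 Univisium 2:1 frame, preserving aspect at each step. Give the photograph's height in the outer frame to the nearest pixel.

First fit — 1.90:1 into 2392×1495 spans the width: 2392.00 × 1258.95.
The 16×10 canvas is height-limited in 2366×1183, giving 1892.80 × 1183.00; scale factor 0.7913.
The photograph scales with it: height 1258.95 × 0.7913 ≈ 996.21.

996 px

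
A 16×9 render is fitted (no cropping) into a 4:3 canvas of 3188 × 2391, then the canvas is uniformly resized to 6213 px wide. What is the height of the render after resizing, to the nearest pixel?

3495 px

At 3188×2391 the render is width-limited, so height = 3188 × 9/16 ≈ 1793.25 px.
The frame scales by 6213/3188 = 1.9489; 1793.25 × 1.9489 ≈ 3494.81 px.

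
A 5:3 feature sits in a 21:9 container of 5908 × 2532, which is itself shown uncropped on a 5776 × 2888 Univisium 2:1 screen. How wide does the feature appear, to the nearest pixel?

Inside the 5908×2532 canvas the feature is height-limited at 4220.00 × 2532.00.
Second fit — the 21:9 canvas into 5776×2888 spans the width: 5776.00 × 2475.43 (×0.9777 from 5908×2532).
The feature scales with it: width 4220.00 × 0.9777 ≈ 4125.71.

4126 px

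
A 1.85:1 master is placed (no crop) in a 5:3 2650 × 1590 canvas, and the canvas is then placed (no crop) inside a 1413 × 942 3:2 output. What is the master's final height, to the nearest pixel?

764 px

First fit — 1.85:1 into 2650×1590 spans the width: 2650.00 × 1432.43.
5:3 in 1413×942: fills the width, so the intermediate becomes 1413.00 × 847.80 — a scale of ×0.5332.
The master scales with it: height 1432.43 × 0.5332 ≈ 763.78.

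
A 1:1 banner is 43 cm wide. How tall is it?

Height = 43 × 1/1 = 43.

43 cm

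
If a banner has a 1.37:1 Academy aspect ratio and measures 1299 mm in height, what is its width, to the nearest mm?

1780 mm

At 1.37:1 Academy, 1299 × 1.370 ≈ 1779.63.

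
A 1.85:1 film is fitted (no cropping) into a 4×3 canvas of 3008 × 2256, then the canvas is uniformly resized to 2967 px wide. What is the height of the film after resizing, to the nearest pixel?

Fitted into 3008×2256, the film spans the width; its height is 3008 / 1.850 ≈ 1625.95 px.
Resizing to 2967 px wide multiplies everything by 0.9864: 1625.95 → 1603.78 px.

1604 px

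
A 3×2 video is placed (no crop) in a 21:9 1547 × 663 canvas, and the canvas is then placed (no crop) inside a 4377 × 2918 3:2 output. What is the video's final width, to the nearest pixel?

2814 px

3×2 in 1547×663: fills the height, so the video is 994.50 × 663.00.
Second fit — the 21:9 canvas into 4377×2918 spans the width: 4377.00 × 1875.86 (×2.8293 from 1547×663).
Applying the same ×2.8293: 994.50 → 2813.79.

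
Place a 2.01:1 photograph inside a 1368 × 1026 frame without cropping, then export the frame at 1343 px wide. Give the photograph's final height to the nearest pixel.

At 1368×1026 the photograph is width-limited, so height = 1368 / 2.010 ≈ 680.60 px.
Resizing to 1343 px wide multiplies everything by 0.9817: 680.60 → 668.16 px.

668 px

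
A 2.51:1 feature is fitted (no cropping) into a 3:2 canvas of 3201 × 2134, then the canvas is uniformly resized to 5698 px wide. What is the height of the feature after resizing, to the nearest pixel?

In the 3201×2134 frame the feature fills the width: height = 3201 / 2.510 ≈ 1275.30 px.
Scaling 3201 → 5698 is ×1.7801, so the height becomes 1275.30 × 1.7801 ≈ 2270.12 px.

2270 px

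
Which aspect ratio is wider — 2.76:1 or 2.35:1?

2.76:1

2.76 and 2.35; 2.76 > 2.35.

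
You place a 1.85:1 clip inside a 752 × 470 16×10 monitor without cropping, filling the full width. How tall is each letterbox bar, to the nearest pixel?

The clip is 752 / 1.850 ≈ 406.49 px tall.
Black = 470 − 406.49 = 63.51 px, or 31.76 per bar.

32 px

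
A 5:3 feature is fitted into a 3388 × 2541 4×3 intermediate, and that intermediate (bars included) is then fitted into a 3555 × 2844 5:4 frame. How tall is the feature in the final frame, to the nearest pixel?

2133 px

First fit — 5:3 into 3388×2541 spans the width: 3388.00 × 2032.80.
Second fit — the 4×3 canvas into 3555×2844 spans the width: 3555.00 × 2666.25 (×1.0493 from 3388×2541).
So the feature's height is 2032.80 × 1.0493 ≈ 2133.00.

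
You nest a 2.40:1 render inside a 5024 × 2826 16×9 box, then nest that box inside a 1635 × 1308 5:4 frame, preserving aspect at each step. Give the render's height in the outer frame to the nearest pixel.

Inside the 5024×2826 canvas the render is width-limited at 5024.00 × 2093.33.
The 16×9 canvas is width-limited in 1635×1308, giving 1635.00 × 919.69; scale factor 0.3254.
The render scales with it: height 2093.33 × 0.3254 ≈ 681.25.

681 px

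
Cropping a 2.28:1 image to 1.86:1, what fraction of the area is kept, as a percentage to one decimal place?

The height stays; only width is cut (since 1.86:1 is narrower than 2.28:1).
(1.860)/(2.280) ≈ 0.816 of the area survives.

81.6%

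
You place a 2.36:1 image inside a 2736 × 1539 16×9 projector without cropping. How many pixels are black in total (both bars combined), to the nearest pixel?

2.36:1 (2.360) > 16×9 (1.778), so the image fills the width.
The image is 2736 / 2.360 ≈ 1159.3220 px tall.
Black = 1539 − 1159.3220 = 379.6780 px.
That's 379.6780 × 2736 ≈ 1038799 black pixels.

1038799 pixels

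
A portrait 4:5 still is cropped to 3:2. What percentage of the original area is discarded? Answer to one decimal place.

46.7%

The width stays; only height is cut (since 3:2 is wider than portrait 4:5).
Area ratio = (0.800)/(1.500) = 53.33%; the remaining 46.67% is cropped out.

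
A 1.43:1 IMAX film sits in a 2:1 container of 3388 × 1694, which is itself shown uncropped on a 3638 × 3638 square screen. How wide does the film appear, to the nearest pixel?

First fit — 1.43:1 IMAX into 3388×1694 spans the height: 2422.42 × 1694.00.
Second fit — the 2:1 canvas into 3638×3638 spans the width: 3638.00 × 1819.00 (×1.0738 from 3388×1694).
The film scales with it: width 2422.42 × 1.0738 ≈ 2601.17.

2601 px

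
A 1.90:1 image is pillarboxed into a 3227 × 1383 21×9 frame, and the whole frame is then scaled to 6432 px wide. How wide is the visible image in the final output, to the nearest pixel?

5237 px

Fitted into 3227×1383, the image spans the height; its width is 1383 × 1.900 ≈ 2627.70 px.
Scaling 3227 → 6432 is ×1.9932, so the width becomes 2627.70 × 1.9932 ≈ 5237.49 px.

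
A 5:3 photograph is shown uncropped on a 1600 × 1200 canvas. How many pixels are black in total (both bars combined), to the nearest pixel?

5:3 is wider than 4×3, so it spans the full width.
Content height = 1600 × 3/5 ≈ 960.0000 px.
1200 − 960.0000 = 240.0000 px of bars.
That's 240.0000 × 1600 ≈ 384000 black pixels.

384000 pixels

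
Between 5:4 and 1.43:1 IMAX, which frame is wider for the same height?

5:4 = 1.25 and 1.43; 1.43 > 1.25.

1.43:1 IMAX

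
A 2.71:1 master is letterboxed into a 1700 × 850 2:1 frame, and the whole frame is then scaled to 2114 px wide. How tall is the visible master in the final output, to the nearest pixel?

780 px

At 1700×850 the master is width-limited, so height = 1700 / 2.710 ≈ 627.31 px.
Scaling 1700 → 2114 is ×1.2435, so the height becomes 627.31 × 1.2435 ≈ 780.07 px.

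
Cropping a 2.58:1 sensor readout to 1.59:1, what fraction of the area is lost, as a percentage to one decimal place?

38.4%

Going from 2.58:1 to 1.59:1 means cutting width while keeping height.
Area ratio = (1.590)/(2.580) = 61.63%; the remaining 38.37% is cropped out.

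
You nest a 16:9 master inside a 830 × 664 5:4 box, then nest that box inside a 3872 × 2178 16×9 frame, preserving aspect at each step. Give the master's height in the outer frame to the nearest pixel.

Inside the 830×664 canvas the master is width-limited at 830.00 × 466.88.
Second fit — the 5:4 canvas into 3872×2178 spans the height: 2722.50 × 2178.00 (×3.2801 from 830×664).
Applying the same ×3.2801: 466.88 → 1531.41.

1531 px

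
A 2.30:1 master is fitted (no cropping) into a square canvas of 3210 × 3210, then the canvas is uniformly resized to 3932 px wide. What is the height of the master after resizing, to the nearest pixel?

In the 3210×3210 frame the master fills the width: height = 3210 / 2.300 ≈ 1395.65 px.
The frame scales by 3932/3210 = 1.2249; 1395.65 × 1.2249 ≈ 1709.57 px.

1710 px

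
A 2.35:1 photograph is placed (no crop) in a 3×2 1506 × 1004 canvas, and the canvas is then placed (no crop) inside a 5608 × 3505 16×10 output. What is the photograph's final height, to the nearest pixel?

2237 px

First fit — 2.35:1 into 1506×1004 spans the width: 1506.00 × 640.85.
3×2 in 5608×3505: fills the height, so the intermediate becomes 5257.50 × 3505.00 — a scale of ×3.4910.
The photograph scales with it: height 640.85 × 3.4910 ≈ 2237.23.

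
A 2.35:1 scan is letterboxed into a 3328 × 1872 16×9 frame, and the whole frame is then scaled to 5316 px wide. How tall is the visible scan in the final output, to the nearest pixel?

2262 px

In the 3328×1872 frame the scan fills the width: height = 3328 / 2.350 ≈ 1416.17 px.
Scaling 3328 → 5316 is ×1.5974, so the height becomes 1416.17 × 1.5974 ≈ 2262.13 px.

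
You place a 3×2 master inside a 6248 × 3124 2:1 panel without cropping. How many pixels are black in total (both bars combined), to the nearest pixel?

3×2 is narrower than 2:1, so it spans the full height.
The master is 3124 × 3/2 ≈ 4686.0000 px wide.
6248 − 4686.0000 = 1562.0000 px of bars.
Across the 3124-px span: 1562.0000 × 3124 ≈ 4879688 px.

4879688 pixels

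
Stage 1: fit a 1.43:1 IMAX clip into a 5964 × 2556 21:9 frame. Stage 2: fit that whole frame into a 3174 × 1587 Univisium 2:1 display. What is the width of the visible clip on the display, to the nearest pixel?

Inside the 5964×2556 canvas the clip is height-limited at 3655.08 × 2556.00.
The 21:9 canvas is width-limited in 3174×1587, giving 3174.00 × 1360.29; scale factor 0.5322.
So the clip's width is 3655.08 × 0.5322 ≈ 1945.21.

1945 px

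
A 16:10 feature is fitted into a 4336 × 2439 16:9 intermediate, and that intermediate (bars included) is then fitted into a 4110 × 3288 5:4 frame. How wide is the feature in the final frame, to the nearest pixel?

3699 px

First fit — 16:10 into 4336×2439 spans the height: 3902.40 × 2439.00.
The 16:9 canvas is width-limited in 4110×3288, giving 4110.00 × 2311.88; scale factor 0.9479.
So the feature's width is 3902.40 × 0.9479 ≈ 3699.00.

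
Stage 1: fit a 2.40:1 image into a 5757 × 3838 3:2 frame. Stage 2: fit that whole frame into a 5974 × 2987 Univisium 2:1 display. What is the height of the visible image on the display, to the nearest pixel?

Inside the 5757×3838 canvas the image is width-limited at 5757.00 × 2398.75.
3:2 in 5974×2987: fills the height, so the intermediate becomes 4480.50 × 2987.00 — a scale of ×0.7783.
The image scales with it: height 2398.75 × 0.7783 ≈ 1866.88.

1867 px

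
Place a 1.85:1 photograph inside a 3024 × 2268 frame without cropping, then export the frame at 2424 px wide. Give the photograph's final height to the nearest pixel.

1310 px

Fitted into 3024×2268, the photograph spans the width; its height is 3024 / 1.850 ≈ 1634.59 px.
The frame scales by 2424/3024 = 0.8016; 1634.59 × 0.8016 ≈ 1310.27 px.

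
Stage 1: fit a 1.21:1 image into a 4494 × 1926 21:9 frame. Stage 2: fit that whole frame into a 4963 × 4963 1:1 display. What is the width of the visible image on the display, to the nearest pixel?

2574 px

First fit — 1.21:1 into 4494×1926 spans the height: 2330.46 × 1926.00.
Second fit — the 21:9 canvas into 4963×4963 spans the width: 4963.00 × 2127.00 (×1.1044 from 4494×1926).
Applying the same ×1.1044: 2330.46 → 2573.67.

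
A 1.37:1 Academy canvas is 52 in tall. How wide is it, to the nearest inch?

52 × 1.370 = 71.24.

71 in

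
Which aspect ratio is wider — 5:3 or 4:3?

5:3

5:3 = 1.667 and 4:3 = 1.333; 1.667 > 1.333.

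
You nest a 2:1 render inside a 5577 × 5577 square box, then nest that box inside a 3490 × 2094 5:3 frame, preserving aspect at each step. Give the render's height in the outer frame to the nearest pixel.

1047 px

First fit — 2:1 into 5577×5577 spans the width: 5577.00 × 2788.50.
Second fit — the square canvas into 3490×2094 spans the height: 2094.00 × 2094.00 (×0.3755 from 5577×5577).
The render scales with it: height 2788.50 × 0.3755 ≈ 1047.00.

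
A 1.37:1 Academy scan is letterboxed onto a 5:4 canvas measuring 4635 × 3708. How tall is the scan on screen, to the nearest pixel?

3383 px

1.37:1 Academy (1.370) > 5:4 (1.250), so the scan fills the width.
Content height = 4635 / 1.370 ≈ 3383.21 px.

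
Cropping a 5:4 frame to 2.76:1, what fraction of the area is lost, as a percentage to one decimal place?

2.76:1 is wider than 5:4, so the crop keeps the full width and trims the height.
(1.250)/(2.760) ≈ 0.453 of the area survives, leaving 54.71% discarded.

54.7%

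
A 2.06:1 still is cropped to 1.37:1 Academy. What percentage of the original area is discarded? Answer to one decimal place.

33.5%

1.37:1 Academy is narrower than 2.06:1, so the crop keeps the full height and trims the width.
Fraction kept = (1.370)/(2.060) ≈ 66.50%, so 33.50% is lost.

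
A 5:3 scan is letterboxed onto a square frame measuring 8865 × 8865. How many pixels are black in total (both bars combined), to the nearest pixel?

31435290 pixels

5:3 is wider than square, so it spans the full width.
That makes the image 5319.0000 px tall (8865 × 3/5).
Black = 8865 − 5319.0000 = 3546.0000 px.
Across the 8865-px span: 3546.0000 × 8865 ≈ 31435290 px.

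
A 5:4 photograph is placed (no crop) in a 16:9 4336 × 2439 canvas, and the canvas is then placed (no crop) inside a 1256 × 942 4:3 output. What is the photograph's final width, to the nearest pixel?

5:4 in 4336×2439: fills the height, so the photograph is 3048.75 × 2439.00.
The 16:9 canvas is width-limited in 1256×942, giving 1256.00 × 706.50; scale factor 0.2897.
The photograph scales with it: width 3048.75 × 0.2897 ≈ 883.12.

883 px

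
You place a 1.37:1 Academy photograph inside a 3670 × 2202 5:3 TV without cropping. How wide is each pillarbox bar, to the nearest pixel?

1.37:1 Academy is narrower than 5:3, so it spans the full height.
That makes the image 3016.74 px wide (2202 × 1.370).
3670 − 3016.74 = 653.26 px of bars (326.63 each).

327 px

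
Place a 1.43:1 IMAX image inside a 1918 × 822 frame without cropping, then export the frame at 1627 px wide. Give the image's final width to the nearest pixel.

Fitted into 1918×822, the image spans the height; its width is 822 × 1.430 ≈ 1175.46 px.
Scaling 1918 → 1627 is ×0.8483, so the width becomes 1175.46 × 0.8483 ≈ 997.12 px.

997 px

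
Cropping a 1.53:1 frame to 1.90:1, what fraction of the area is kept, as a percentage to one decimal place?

80.5%

Going from 1.53:1 to 1.90:1 means cutting height while keeping width.
Fraction kept = (1.530)/(1.900) ≈ 80.53%.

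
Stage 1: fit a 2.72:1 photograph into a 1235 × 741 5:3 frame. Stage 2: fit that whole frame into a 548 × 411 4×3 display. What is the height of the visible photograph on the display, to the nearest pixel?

201 px

First fit — 2.72:1 into 1235×741 spans the width: 1235.00 × 454.04.
The 5:3 canvas is width-limited in 548×411, giving 548.00 × 328.80; scale factor 0.4437.
Applying the same ×0.4437: 454.04 → 201.47.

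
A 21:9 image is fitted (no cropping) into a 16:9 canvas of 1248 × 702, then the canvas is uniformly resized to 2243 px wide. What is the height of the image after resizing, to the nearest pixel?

At 1248×702 the image is width-limited, so height = 1248 × 9/21 ≈ 534.86 px.
Scaling 1248 → 2243 is ×1.7973, so the height becomes 534.86 × 1.7973 ≈ 961.29 px.

961 px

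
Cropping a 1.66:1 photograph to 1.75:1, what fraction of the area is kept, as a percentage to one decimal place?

Going from 1.66:1 to 1.75:1 means cutting height while keeping width.
(1.660)/(1.750) ≈ 0.949 of the area survives.

94.9%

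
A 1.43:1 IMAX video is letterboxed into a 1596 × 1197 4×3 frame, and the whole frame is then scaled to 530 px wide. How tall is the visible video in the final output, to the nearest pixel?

371 px

At 1596×1197 the video is width-limited, so height = 1596 / 1.430 ≈ 1116.08 px.
The frame scales by 530/1596 = 0.3321; 1116.08 × 0.3321 ≈ 370.63 px.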